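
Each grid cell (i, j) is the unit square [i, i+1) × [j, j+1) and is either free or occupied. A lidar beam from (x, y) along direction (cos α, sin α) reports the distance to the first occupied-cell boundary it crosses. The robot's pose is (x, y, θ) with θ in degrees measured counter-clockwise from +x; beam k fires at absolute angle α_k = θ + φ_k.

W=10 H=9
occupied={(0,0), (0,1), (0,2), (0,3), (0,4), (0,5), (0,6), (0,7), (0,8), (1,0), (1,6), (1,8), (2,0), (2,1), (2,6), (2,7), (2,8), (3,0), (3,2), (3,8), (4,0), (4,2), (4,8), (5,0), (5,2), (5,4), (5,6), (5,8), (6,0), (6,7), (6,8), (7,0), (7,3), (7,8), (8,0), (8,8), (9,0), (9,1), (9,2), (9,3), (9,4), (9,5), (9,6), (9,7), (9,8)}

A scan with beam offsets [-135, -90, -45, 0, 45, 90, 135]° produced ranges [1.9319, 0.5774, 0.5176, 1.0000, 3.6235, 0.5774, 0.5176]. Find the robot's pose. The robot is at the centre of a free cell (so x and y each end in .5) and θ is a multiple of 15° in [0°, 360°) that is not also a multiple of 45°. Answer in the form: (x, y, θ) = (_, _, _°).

(x, y, θ) = (5.5, 1.5, 330°)

The pose lattice has 45·16 = 720 candidates. Test each by forward raycasting.
  (2.5, 2.5, 300°): beam 1 = 1.5529 ≠ 1.9319 ✗
  (6.5, 3.5, 240°): beam 1 = 2.5882 ≠ 1.9319 ✗
  (3.5, 1.5, 15°): beam 1 = 0.5774 ≠ 1.9319 ✗
  (4.5, 1.5, 330°): beam 1 = 1.5529 ≠ 1.9319 ✗
  …
  (5.5, 1.5, 330°): r_1=1.9319, r_2=0.5774, r_3=0.5176, r_4=1.0000, r_5=3.6235, r_6=0.5774, r_7=0.5176 — all match ✓
No second candidate reproduces the full scan.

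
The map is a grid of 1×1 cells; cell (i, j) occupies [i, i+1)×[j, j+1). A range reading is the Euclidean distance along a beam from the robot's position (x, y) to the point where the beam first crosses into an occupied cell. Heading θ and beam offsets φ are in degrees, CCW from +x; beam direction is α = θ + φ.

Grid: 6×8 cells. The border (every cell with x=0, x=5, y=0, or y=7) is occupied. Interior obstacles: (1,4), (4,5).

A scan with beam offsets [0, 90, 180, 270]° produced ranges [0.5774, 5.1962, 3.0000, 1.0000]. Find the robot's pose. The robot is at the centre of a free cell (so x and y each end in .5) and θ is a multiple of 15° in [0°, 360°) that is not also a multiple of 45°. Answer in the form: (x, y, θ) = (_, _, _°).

Candidates: 22 free-cell centres × 16 headings = 352 poses. Raycast each; keep the one whose scan matches to 4 dp.
  (1.5, 3.5, 285°): beam 1 = 2.5882 ≠ 0.5774 ✗
  (1.5, 3.5, 105°): beam 1 = 0.5176 ≠ 0.5774 ✗
  (2.5, 6.5, 60°): beam 2 = 1.0000 ≠ 5.1962 ✗
  (1.5, 2.5, 120°): beam 1 = 1.0000 ≠ 0.5774 ✗
  …
  (4.5, 2.5, 30°): r_1=0.5774, r_2=5.1962, r_3=3.0000, r_4=1.0000 — all match ✓
Unique over the lattice → pose = (4.5, 2.5, 30°).

(x, y, θ) = (4.5, 2.5, 30°)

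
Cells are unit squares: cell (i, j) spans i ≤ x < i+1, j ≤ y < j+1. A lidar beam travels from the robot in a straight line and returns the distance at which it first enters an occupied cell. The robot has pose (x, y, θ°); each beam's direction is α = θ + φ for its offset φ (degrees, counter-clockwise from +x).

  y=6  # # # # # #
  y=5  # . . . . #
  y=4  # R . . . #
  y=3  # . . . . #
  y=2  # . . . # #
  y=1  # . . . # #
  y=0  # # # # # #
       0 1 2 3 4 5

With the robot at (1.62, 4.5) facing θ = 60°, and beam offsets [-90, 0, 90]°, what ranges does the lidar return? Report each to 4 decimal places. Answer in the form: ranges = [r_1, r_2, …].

beam 1: φ=-90°, α=330°
  direction (0.8660, -0.5000); cell (1,4); t to first gridline: x 0.4388, y 1.0000 (then +1.1547 / +2.0000)
    (2,4) via x @ 0.4388
    (2,3) via y @ 1.0000
    (3,3) via x @ 1.5935
    (4,3) via x @ 2.7482
    (4,2) via y @ 3.0000  # hit
  → r_1 = 3.0000
beam 2: φ=0°, α=60°
  direction (0.5000, 0.8660); cell (1,4); t to first gridline: x 0.7600, y 0.5774 (then +2.0000 / +1.1547)
    (1,5) via y @ 0.5774
    (2,5) via x @ 0.7600
    (2,6) via y @ 1.7321  # hit
  → r_2 = 1.7321
beam 3: φ=90°, α=150°
  direction (-0.8660, 0.5000); cell (1,4); t to first gridline: x 0.7159, y 1.0000 (then +1.1547 / +2.0000)
    (0,4) via x @ 0.7159  # hit
  → r_3 = 0.7159

ranges = [3.0000, 1.7321, 0.7159]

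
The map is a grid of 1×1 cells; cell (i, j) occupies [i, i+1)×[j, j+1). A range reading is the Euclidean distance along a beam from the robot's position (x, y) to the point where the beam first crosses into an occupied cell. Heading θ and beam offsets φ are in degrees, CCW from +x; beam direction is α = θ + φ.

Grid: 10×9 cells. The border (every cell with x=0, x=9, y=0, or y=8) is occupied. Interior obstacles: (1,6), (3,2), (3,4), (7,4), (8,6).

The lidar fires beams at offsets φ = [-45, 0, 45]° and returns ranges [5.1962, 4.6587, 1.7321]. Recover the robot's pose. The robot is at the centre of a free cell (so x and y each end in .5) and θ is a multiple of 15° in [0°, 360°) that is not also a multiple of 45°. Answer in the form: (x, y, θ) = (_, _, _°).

(x, y, θ) = (5.5, 3.5, 105°)

Candidates: 51 free-cell centres × 16 headings = 816 poses. Raycast each; keep the one whose scan matches to 4 dp.
  (8.5, 1.5, 75°): beam 1 = 0.5774 ≠ 5.1962 ✗
  (5.5, 3.5, 60°): beam 1 = 1.9319 ≠ 5.1962 ✗
  (7.5, 2.5, 255°): beam 1 = 3.0000 ≠ 5.1962 ✗
  …
  (5.5, 3.5, 105°): r_1=5.1962, r_2=4.6587, r_3=1.7321 — all match ✓
No second candidate reproduces the full scan.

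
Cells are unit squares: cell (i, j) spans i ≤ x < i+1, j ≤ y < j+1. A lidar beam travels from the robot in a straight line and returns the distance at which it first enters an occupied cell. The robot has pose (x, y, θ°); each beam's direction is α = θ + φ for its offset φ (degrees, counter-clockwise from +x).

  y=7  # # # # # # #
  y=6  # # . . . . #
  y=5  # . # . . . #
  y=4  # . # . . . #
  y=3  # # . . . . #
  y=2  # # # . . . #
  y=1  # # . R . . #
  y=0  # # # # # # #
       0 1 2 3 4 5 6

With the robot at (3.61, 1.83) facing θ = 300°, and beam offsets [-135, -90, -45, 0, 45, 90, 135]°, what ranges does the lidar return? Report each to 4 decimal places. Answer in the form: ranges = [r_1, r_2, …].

beam 1: φ=-135°, α=165°
  direction (-0.9659, 0.2588); cell (3,1); t to first gridline: x 0.6315, y 0.6568 (then +1.0353 / +3.8637)
    (2,1) via x @ 0.6315
    (2,2) via y @ 0.6568  # hit
  → r_1 = 0.6568
beam 2: φ=-90°, α=210°
  direction (-0.8660, -0.5000); cell (3,1); t to first gridline: x 0.7044, y 1.6600 (then +1.1547 / +2.0000)
    (2,1) via x @ 0.7044
    (2,0) via y @ 1.6600  # hit
  → r_2 = 1.6600
beam 3: φ=-45°, α=255°
  direction (-0.2588, -0.9659); cell (3,1); t to first gridline: x 2.3569, y 0.8593 (then +3.8637 / +1.0353)
    (3,0) via y @ 0.8593  # hit
  → r_3 = 0.8593
beam 4: φ=0°, α=300°
  direction (0.5000, -0.8660); cell (3,1); t to first gridline: x 0.7800, y 0.9584 (then +2.0000 / +1.1547)
    (4,1) via x @ 0.7800
    (4,0) via y @ 0.9584  # hit
  → r_4 = 0.9584
beam 5: φ=45°, α=345°
  direction (0.9659, -0.2588); cell (3,1); t to first gridline: x 0.4038, y 3.2069 (then +1.0353 / +3.8637)
    (4,1) via x @ 0.4038
    (5,1) via x @ 1.4390
    (6,1) via x @ 2.4743  # hit
  → r_5 = 2.4743
beam 6: φ=90°, α=30°
  direction (0.8660, 0.5000); cell (3,1); t to first gridline: x 0.4503, y 0.3400 (then +1.1547 / +2.0000)
    (3,2) via y @ 0.3400
    (4,2) via x @ 0.4503
    (5,2) via x @ 1.6050
    (5,3) via y @ 2.3400
    (6,3) via x @ 2.7597  # hit
  → r_6 = 2.7597
beam 7: φ=135°, α=75°
  direction (0.2588, 0.9659); cell (3,1); t to first gridline: x 1.5068, y 0.1760 (then +3.8637 / +1.0353)
    (3,2) via y @ 0.1760
    (3,3) via y @ 1.2113
    (4,3) via x @ 1.5068
    (4,4) via y @ 2.2465
    (4,5) via y @ 3.2818
    (4,6) via y @ 4.3171
    (4,7) via y @ 5.3524  # hit
  → r_7 = 5.3524

ranges = [0.6568, 1.6600, 0.8593, 0.9584, 2.4743, 2.7597, 5.3524]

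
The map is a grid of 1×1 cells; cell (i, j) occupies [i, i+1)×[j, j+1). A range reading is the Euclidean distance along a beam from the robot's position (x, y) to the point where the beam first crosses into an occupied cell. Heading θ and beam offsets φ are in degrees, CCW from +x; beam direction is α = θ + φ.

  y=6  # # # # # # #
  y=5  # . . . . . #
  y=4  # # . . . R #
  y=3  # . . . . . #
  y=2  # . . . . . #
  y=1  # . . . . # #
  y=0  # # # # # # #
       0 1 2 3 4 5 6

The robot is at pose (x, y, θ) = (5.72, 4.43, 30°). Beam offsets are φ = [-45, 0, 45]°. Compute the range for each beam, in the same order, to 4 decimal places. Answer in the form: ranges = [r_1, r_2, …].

ranges = [0.2899, 0.3233, 1.0818]

beam 1: φ=-45°, α=345°
  dir = (cos 345°, sin 345°) = (0.9659, -0.2588); from cell (5,4)
  next x-line at t=0.2899, next y-line at t=1.6614; Δt_x=1.0353, Δt_y=3.8637
    x: enter (6,4) at t=0.2899 ← occupied
  → r_1 = 0.2899
beam 2: φ=0°, α=30°
  dir = (cos 30°, sin 30°) = (0.8660, 0.5000); from cell (5,4)
  next x-line at t=0.3233, next y-line at t=1.1400; Δt_x=1.1547, Δt_y=2.0000
    x: enter (6,4) at t=0.3233 ← occupied
  → r_2 = 0.3233
beam 3: φ=45°, α=75°
  dir = (cos 75°, sin 75°) = (0.2588, 0.9659); from cell (5,4)
  next x-line at t=1.0818, next y-line at t=0.5901; Δt_x=3.8637, Δt_y=1.0353
    y: enter (5,5) at t=0.5901
    x: enter (6,5) at t=1.0818 ← occupied
  → r_3 = 1.0818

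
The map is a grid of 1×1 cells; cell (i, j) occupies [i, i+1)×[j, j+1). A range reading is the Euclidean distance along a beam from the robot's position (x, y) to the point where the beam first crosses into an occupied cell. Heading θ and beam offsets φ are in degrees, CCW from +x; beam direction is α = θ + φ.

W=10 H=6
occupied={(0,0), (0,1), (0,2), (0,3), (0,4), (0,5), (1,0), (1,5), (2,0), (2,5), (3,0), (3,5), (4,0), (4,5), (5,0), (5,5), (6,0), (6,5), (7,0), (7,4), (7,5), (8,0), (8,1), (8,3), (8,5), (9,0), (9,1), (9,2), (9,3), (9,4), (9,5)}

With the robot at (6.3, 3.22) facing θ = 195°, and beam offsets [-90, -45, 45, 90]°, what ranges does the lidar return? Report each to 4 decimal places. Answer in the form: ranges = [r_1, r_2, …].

ranges = [1.8428, 3.5600, 2.5634, 2.2983]

beam 1: φ=-90°, α=105°
  dir = (cos 105°, sin 105°) = (-0.2588, 0.9659); from cell (6,3)
  next x-line at t=1.1591, next y-line at t=0.8075; Δt_x=3.8637, Δt_y=1.0353
    y: enter (6,4) at t=0.8075
    x: enter (5,4) at t=1.1591
    y: enter (5,5) at t=1.8428 ← occupied
  → r_1 = 1.8428
beam 2: φ=-45°, α=150°
  dir = (cos 150°, sin 150°) = (-0.8660, 0.5000); from cell (6,3)
  next x-line at t=0.3464, next y-line at t=1.5600; Δt_x=1.1547, Δt_y=2.0000
    x: enter (5,3) at t=0.3464
    x: enter (4,3) at t=1.5011
    y: enter (4,4) at t=1.5600
    x: enter (3,4) at t=2.6558
    y: enter (3,5) at t=3.5600 ← occupied
  → r_2 = 3.5600
beam 3: φ=45°, α=240°
  dir = (cos 240°, sin 240°) = (-0.5000, -0.8660); from cell (6,3)
  next x-line at t=0.6000, next y-line at t=0.2540; Δt_x=2.0000, Δt_y=1.1547
    y: enter (6,2) at t=0.2540
    x: enter (5,2) at t=0.6000
    y: enter (5,1) at t=1.4087
    y: enter (5,0) at t=2.5634 ← occupied
  → r_3 = 2.5634
beam 4: φ=90°, α=285°
  dir = (cos 285°, sin 285°) = (0.2588, -0.9659); from cell (6,3)
  next x-line at t=2.7046, next y-line at t=0.2278; Δt_x=3.8637, Δt_y=1.0353
    y: enter (6,2) at t=0.2278
    y: enter (6,1) at t=1.2630
    y: enter (6,0) at t=2.2983 ← occupied
  → r_4 = 2.2983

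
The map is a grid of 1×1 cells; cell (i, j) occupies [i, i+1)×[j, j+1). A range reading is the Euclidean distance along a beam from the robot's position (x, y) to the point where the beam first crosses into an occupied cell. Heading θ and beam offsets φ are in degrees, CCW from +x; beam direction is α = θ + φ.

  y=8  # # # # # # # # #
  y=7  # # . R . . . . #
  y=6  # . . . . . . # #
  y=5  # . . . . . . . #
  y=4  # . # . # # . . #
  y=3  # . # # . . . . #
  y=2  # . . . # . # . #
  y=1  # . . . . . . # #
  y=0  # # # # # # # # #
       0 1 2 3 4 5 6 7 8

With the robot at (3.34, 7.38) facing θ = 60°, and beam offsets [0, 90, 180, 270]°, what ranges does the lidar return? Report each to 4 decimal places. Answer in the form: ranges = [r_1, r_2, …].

beam 1: φ=0°, α=60°
  cosα=0.5000 sinα=0.8660 | (3,7) | tMaxX 1.3200 tMaxY 0.7159 | tΔX 2.0000 tΔY 1.1547
    t=0.7159 [y] (3,8) — stop
  → r_1 = 0.7159
beam 2: φ=90°, α=150°
  cosα=-0.8660 sinα=0.5000 | (3,7) | tMaxX 0.3926 tMaxY 1.2400 | tΔX 1.1547 tΔY 2.0000
    t=0.3926 [x] (2,7)
    t=1.2400 [y] (2,8) — stop
  → r_2 = 1.2400
beam 3: φ=180°, α=240°
  cosα=-0.5000 sinα=-0.8660 | (3,7) | tMaxX 0.6800 tMaxY 0.4388 | tΔX 2.0000 tΔY 1.1547
    t=0.4388 [y] (3,6)
    t=0.6800 [x] (2,6)
    t=1.5935 [y] (2,5)
    t=2.6800 [x] (1,5)
    t=2.7482 [y] (1,4)
    t=3.9029 [y] (1,3)
    t=4.6800 [x] (0,3) — stop
  → r_3 = 4.6800
beam 4: φ=270°, α=330°
  cosα=0.8660 sinα=-0.5000 | (3,7) | tMaxX 0.7621 tMaxY 0.7600 | tΔX 1.1547 tΔY 2.0000
    t=0.7600 [y] (3,6)
    t=0.7621 [x] (4,6)
    t=1.9168 [x] (5,6)
    t=2.7600 [y] (5,5)
    t=3.0715 [x] (6,5)
    t=4.2262 [x] (7,5)
    t=4.7600 [y] (7,4)
    t=5.3809 [x] (8,4) — stop
  → r_4 = 5.3809

ranges = [0.7159, 1.2400, 4.6800, 5.3809]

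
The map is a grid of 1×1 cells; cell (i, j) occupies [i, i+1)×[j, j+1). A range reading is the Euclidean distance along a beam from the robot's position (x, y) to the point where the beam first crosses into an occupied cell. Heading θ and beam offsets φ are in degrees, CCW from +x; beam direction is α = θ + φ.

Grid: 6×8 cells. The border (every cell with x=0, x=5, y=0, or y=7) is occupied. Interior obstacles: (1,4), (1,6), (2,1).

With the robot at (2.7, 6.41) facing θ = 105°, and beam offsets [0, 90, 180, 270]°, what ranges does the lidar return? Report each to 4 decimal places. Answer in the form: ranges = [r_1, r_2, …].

ranges = [0.6108, 0.7247, 5.6008, 2.2796]

beam 1: φ=0°, α=105°
  dir = (cos 105°, sin 105°) = (-0.2588, 0.9659); from cell (2,6)
  next x-line at t=2.7046, next y-line at t=0.6108; Δt_x=3.8637, Δt_y=1.0353
    y: enter (2,7) at t=0.6108 ← occupied
  → r_1 = 0.6108
beam 2: φ=90°, α=195°
  dir = (cos 195°, sin 195°) = (-0.9659, -0.2588); from cell (2,6)
  next x-line at t=0.7247, next y-line at t=1.5841; Δt_x=1.0353, Δt_y=3.8637
    x: enter (1,6) at t=0.7247 ← occupied
  → r_2 = 0.7247
beam 3: φ=180°, α=285°
  dir = (cos 285°, sin 285°) = (0.2588, -0.9659); from cell (2,6)
  next x-line at t=1.1591, next y-line at t=0.4245; Δt_x=3.8637, Δt_y=1.0353
    y: enter (2,5) at t=0.4245
    x: enter (3,5) at t=1.1591
    y: enter (3,4) at t=1.4597
    y: enter (3,3) at t=2.4950
    y: enter (3,2) at t=3.5303
    y: enter (3,1) at t=4.5656
    x: enter (4,1) at t=5.0228
    y: enter (4,0) at t=5.6008 ← occupied
  → r_3 = 5.6008
beam 4: φ=270°, α=15°
  dir = (cos 15°, sin 15°) = (0.9659, 0.2588); from cell (2,6)
  next x-line at t=0.3106, next y-line at t=2.2796; Δt_x=1.0353, Δt_y=3.8637
    x: enter (3,6) at t=0.3106
    x: enter (4,6) at t=1.3459
    y: enter (4,7) at t=2.2796 ← occupied
  → r_4 = 2.2796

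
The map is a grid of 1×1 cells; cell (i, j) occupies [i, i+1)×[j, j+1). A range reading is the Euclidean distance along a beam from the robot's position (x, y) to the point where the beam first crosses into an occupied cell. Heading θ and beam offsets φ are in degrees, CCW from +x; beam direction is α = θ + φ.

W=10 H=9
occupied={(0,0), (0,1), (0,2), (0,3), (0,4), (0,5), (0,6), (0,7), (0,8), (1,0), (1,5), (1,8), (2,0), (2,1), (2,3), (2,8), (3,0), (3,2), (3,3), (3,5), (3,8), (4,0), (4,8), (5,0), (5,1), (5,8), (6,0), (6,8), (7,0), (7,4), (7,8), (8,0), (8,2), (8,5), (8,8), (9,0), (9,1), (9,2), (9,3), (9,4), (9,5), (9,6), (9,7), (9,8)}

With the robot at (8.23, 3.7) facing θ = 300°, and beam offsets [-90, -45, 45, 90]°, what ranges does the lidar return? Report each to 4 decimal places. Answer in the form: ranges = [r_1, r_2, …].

beam 1: φ=-90°, α=210°
  dir = (cos 210°, sin 210°) = (-0.8660, -0.5000); from cell (8,3)
  next x-line at t=0.2656, next y-line at t=1.4000; Δt_x=1.1547, Δt_y=2.0000
    x: enter (7,3) at t=0.2656
    y: enter (7,2) at t=1.4000
    x: enter (6,2) at t=1.4203
    x: enter (5,2) at t=2.5750
    y: enter (5,1) at t=3.4000 ← occupied
  → r_1 = 3.4000
beam 2: φ=-45°, α=255°
  dir = (cos 255°, sin 255°) = (-0.2588, -0.9659); from cell (8,3)
  next x-line at t=0.8887, next y-line at t=0.7247; Δt_x=3.8637, Δt_y=1.0353
    y: enter (8,2) at t=0.7247 ← occupied
  → r_2 = 0.7247
beam 3: φ=45°, α=345°
  dir = (cos 345°, sin 345°) = (0.9659, -0.2588); from cell (8,3)
  next x-line at t=0.7972, next y-line at t=2.7046; Δt_x=1.0353, Δt_y=3.8637
    x: enter (9,3) at t=0.7972 ← occupied
  → r_3 = 0.7972
beam 4: φ=90°, α=30°
  dir = (cos 30°, sin 30°) = (0.8660, 0.5000); from cell (8,3)
  next x-line at t=0.8891, next y-line at t=0.6000; Δt_x=1.1547, Δt_y=2.0000
    y: enter (8,4) at t=0.6000
    x: enter (9,4) at t=0.8891 ← occupied
  → r_4 = 0.8891

ranges = [3.4000, 0.7247, 0.7972, 0.8891]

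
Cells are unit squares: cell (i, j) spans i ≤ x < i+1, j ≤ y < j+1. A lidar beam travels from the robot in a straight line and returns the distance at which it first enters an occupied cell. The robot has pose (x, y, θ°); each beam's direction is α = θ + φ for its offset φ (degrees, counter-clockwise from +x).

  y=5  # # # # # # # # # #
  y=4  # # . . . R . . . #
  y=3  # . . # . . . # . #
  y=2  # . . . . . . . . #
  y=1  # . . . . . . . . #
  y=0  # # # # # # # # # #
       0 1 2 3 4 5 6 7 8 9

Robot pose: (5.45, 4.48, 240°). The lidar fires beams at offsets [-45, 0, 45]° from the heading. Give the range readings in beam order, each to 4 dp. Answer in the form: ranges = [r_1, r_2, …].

beam 1: φ=-45°, α=195°
  direction (-0.9659, -0.2588); cell (5,4); t to first gridline: x 0.4659, y 1.8546 (then +1.0353 / +3.8637)
    (4,4) via x @ 0.4659
    (3,4) via x @ 1.5012
    (3,3) via y @ 1.8546  # hit
  → r_1 = 1.8546
beam 2: φ=0°, α=240°
  direction (-0.5000, -0.8660); cell (5,4); t to first gridline: x 0.9000, y 0.5543 (then +2.0000 / +1.1547)
    (5,3) via y @ 0.5543
    (4,3) via x @ 0.9000
    (4,2) via y @ 1.7090
    (4,1) via y @ 2.8637
    (3,1) via x @ 2.9000
    (3,0) via y @ 4.0184  # hit
  → r_2 = 4.0184
beam 3: φ=45°, α=285°
  direction (0.2588, -0.9659); cell (5,4); t to first gridline: x 2.1250, y 0.4969 (then +3.8637 / +1.0353)
    (5,3) via y @ 0.4969
    (5,2) via y @ 1.5322
    (6,2) via x @ 2.1250
    (6,1) via y @ 2.5675
    (6,0) via y @ 3.6028  # hit
  → r_3 = 3.6028

ranges = [1.8546, 4.0184, 3.6028]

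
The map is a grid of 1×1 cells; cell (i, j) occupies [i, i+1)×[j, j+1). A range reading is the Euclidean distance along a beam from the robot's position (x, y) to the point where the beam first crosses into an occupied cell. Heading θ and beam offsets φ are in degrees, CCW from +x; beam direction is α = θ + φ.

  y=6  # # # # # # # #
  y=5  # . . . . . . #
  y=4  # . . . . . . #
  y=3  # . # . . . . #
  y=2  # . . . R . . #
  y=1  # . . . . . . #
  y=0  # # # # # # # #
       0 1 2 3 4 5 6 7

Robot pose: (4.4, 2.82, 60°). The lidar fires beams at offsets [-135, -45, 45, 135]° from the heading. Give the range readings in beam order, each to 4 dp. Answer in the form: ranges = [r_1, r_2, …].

beam 1: φ=-135°, α=285°
  d=(0.2588,-0.9659)  start (4,2)  tX=2.3182 tY=0.8489  stride 1/|dx|=3.8637 1/|dy|=1.0353
    cross y-line → (4,1), t=0.8489
    cross y-line → (4,0), t=1.8842 (wall)
  → r_1 = 1.8842
beam 2: φ=-45°, α=15°
  d=(0.9659,0.2588)  start (4,2)  tX=0.6212 tY=0.6955  stride 1/|dx|=1.0353 1/|dy|=3.8637
    cross x-line → (5,2), t=0.6212
    cross y-line → (5,3), t=0.6955
    cross x-line → (6,3), t=1.6564
    cross x-line → (7,3), t=2.6917 (wall)
  → r_2 = 2.6917
beam 3: φ=45°, α=105°
  d=(-0.2588,0.9659)  start (4,2)  tX=1.5455 tY=0.1863  stride 1/|dx|=3.8637 1/|dy|=1.0353
    cross y-line → (4,3), t=0.1863
    cross y-line → (4,4), t=1.2216
    cross x-line → (3,4), t=1.5455
    cross y-line → (3,5), t=2.2569
    cross y-line → (3,6), t=3.2922 (wall)
  → r_3 = 3.2922
beam 4: φ=135°, α=195°
  d=(-0.9659,-0.2588)  start (4,2)  tX=0.4141 tY=3.1682  stride 1/|dx|=1.0353 1/|dy|=3.8637
    cross x-line → (3,2), t=0.4141
    cross x-line → (2,2), t=1.4494
    cross x-line → (1,2), t=2.4847
    cross y-line → (1,1), t=3.1682
    cross x-line → (0,1), t=3.5199 (wall)
  → r_4 = 3.5199

ranges = [1.8842, 2.6917, 3.2922, 3.5199]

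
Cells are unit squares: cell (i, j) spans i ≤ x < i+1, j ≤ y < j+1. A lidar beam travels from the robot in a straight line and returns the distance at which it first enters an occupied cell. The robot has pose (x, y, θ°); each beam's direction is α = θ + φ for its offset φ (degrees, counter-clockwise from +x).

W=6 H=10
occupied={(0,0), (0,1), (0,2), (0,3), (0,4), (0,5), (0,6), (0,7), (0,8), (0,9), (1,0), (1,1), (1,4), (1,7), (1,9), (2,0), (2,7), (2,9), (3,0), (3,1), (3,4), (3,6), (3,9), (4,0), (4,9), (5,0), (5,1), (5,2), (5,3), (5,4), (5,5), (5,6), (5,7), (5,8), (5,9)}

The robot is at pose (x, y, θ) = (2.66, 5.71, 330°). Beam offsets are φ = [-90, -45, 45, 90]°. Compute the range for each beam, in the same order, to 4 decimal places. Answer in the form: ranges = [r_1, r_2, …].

ranges = [1.3200, 1.3137, 1.1205, 0.6800]

beam 1: φ=-90°, α=240°
  cosα=-0.5000 sinα=-0.8660 | (2,5) | tMaxX 1.3200 tMaxY 0.8198 | tΔX 2.0000 tΔY 1.1547
    t=0.8198 [y] (2,4)
    t=1.3200 [x] (1,4) — stop
  → r_1 = 1.3200
beam 2: φ=-45°, α=285°
  cosα=0.2588 sinα=-0.9659 | (2,5) | tMaxX 1.3137 tMaxY 0.7350 | tΔX 3.8637 tΔY 1.0353
    t=0.7350 [y] (2,4)
    t=1.3137 [x] (3,4) — stop
  → r_2 = 1.3137
beam 3: φ=45°, α=15°
  cosα=0.9659 sinα=0.2588 | (2,5) | tMaxX 0.3520 tMaxY 1.1205 | tΔX 1.0353 tΔY 3.8637
    t=0.3520 [x] (3,5)
    t=1.1205 [y] (3,6) — stop
  → r_3 = 1.1205
beam 4: φ=90°, α=60°
  cosα=0.5000 sinα=0.8660 | (2,5) | tMaxX 0.6800 tMaxY 0.3349 | tΔX 2.0000 tΔY 1.1547
    t=0.3349 [y] (2,6)
    t=0.6800 [x] (3,6) — stop
  → r_4 = 0.6800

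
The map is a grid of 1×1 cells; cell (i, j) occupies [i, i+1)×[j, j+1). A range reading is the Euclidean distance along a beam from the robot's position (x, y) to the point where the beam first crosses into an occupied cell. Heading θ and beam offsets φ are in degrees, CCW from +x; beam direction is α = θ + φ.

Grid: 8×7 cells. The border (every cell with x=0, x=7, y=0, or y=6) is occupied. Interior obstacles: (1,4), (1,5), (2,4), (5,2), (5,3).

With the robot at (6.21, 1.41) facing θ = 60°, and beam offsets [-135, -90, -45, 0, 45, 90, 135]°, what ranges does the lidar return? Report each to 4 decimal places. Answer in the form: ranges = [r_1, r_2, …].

beam 1: φ=-135°, α=285°
  direction (0.2588, -0.9659); cell (6,1); t to first gridline: x 3.0523, y 0.4245 (then +3.8637 / +1.0353)
    (6,0) via y @ 0.4245  # hit
  → r_1 = 0.4245
beam 2: φ=-90°, α=330°
  direction (0.8660, -0.5000); cell (6,1); t to first gridline: x 0.9122, y 0.8200 (then +1.1547 / +2.0000)
    (6,0) via y @ 0.8200  # hit
  → r_2 = 0.8200
beam 3: φ=-45°, α=15°
  direction (0.9659, 0.2588); cell (6,1); t to first gridline: x 0.8179, y 2.2796 (then +1.0353 / +3.8637)
    (7,1) via x @ 0.8179  # hit
  → r_3 = 0.8179
beam 4: φ=0°, α=60°
  direction (0.5000, 0.8660); cell (6,1); t to first gridline: x 1.5800, y 0.6813 (then +2.0000 / +1.1547)
    (6,2) via y @ 0.6813
    (7,2) via x @ 1.5800  # hit
  → r_4 = 1.5800
beam 5: φ=45°, α=105°
  direction (-0.2588, 0.9659); cell (6,1); t to first gridline: x 0.8114, y 0.6108 (then +3.8637 / +1.0353)
    (6,2) via y @ 0.6108
    (5,2) via x @ 0.8114  # hit
  → r_5 = 0.8114
beam 6: φ=90°, α=150°
  direction (-0.8660, 0.5000); cell (6,1); t to first gridline: x 0.2425, y 1.1800 (then +1.1547 / +2.0000)
    (5,1) via x @ 0.2425
    (5,2) via y @ 1.1800  # hit
  → r_6 = 1.1800
beam 7: φ=135°, α=195°
  direction (-0.9659, -0.2588); cell (6,1); t to first gridline: x 0.2174, y 1.5841 (then +1.0353 / +3.8637)
    (5,1) via x @ 0.2174
    (4,1) via x @ 1.2527
    (4,0) via y @ 1.5841  # hit
  → r_7 = 1.5841

ranges = [0.4245, 0.8200, 0.8179, 1.5800, 0.8114, 1.1800, 1.5841]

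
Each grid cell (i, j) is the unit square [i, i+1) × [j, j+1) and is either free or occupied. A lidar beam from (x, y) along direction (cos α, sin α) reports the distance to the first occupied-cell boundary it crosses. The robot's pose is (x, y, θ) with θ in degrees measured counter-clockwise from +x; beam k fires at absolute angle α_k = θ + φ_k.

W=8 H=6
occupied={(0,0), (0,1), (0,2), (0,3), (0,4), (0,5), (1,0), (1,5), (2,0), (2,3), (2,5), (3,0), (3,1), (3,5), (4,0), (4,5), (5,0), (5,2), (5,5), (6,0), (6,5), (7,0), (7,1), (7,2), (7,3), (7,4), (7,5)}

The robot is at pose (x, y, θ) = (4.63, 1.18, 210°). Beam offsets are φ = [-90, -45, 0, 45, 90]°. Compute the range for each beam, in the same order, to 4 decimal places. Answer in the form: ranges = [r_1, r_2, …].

ranges = [4.4110, 0.6522, 0.3600, 0.1863, 0.2078]

beam 1: φ=-90°, α=120°
  dir = (cos 120°, sin 120°) = (-0.5000, 0.8660); from cell (4,1)
  next x-line at t=1.2600, next y-line at t=0.9469; Δt_x=2.0000, Δt_y=1.1547
    y: enter (4,2) at t=0.9469
    x: enter (3,2) at t=1.2600
    y: enter (3,3) at t=2.1016
    y: enter (3,4) at t=3.2563
    x: enter (2,4) at t=3.2600
    y: enter (2,5) at t=4.4110 ← occupied
  → r_1 = 4.4110
beam 2: φ=-45°, α=165°
  dir = (cos 165°, sin 165°) = (-0.9659, 0.2588); from cell (4,1)
  next x-line at t=0.6522, next y-line at t=3.1682; Δt_x=1.0353, Δt_y=3.8637
    x: enter (3,1) at t=0.6522 ← occupied
  → r_2 = 0.6522
beam 3: φ=0°, α=210°
  dir = (cos 210°, sin 210°) = (-0.8660, -0.5000); from cell (4,1)
  next x-line at t=0.7275, next y-line at t=0.3600; Δt_x=1.1547, Δt_y=2.0000
    y: enter (4,0) at t=0.3600 ← occupied
  → r_3 = 0.3600
beam 4: φ=45°, α=255°
  dir = (cos 255°, sin 255°) = (-0.2588, -0.9659); from cell (4,1)
  next x-line at t=2.4341, next y-line at t=0.1863; Δt_x=3.8637, Δt_y=1.0353
    y: enter (4,0) at t=0.1863 ← occupied
  → r_4 = 0.1863
beam 5: φ=90°, α=300°
  dir = (cos 300°, sin 300°) = (0.5000, -0.8660); from cell (4,1)
  next x-line at t=0.7400, next y-line at t=0.2078; Δt_x=2.0000, Δt_y=1.1547
    y: enter (4,0) at t=0.2078 ← occupied
  → r_5 = 0.2078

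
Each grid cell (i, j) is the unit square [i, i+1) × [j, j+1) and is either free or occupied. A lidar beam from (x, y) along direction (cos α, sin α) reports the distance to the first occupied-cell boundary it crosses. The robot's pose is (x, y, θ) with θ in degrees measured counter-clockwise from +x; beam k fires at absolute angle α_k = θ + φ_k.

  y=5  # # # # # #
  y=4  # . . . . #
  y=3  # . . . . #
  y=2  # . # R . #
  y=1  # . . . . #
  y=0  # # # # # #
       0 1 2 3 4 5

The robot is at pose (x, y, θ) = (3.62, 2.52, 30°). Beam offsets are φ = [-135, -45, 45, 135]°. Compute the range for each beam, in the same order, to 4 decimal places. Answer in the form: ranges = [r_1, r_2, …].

beam 1: φ=-135°, α=255°
  dir = (cos 255°, sin 255°) = (-0.2588, -0.9659); from cell (3,2)
  next x-line at t=2.3955, next y-line at t=0.5383; Δt_x=3.8637, Δt_y=1.0353
    y: enter (3,1) at t=0.5383
    y: enter (3,0) at t=1.5736 ← occupied
  → r_1 = 1.5736
beam 2: φ=-45°, α=345°
  dir = (cos 345°, sin 345°) = (0.9659, -0.2588); from cell (3,2)
  next x-line at t=0.3934, next y-line at t=2.0091; Δt_x=1.0353, Δt_y=3.8637
    x: enter (4,2) at t=0.3934
    x: enter (5,2) at t=1.4287 ← occupied
  → r_2 = 1.4287
beam 3: φ=45°, α=75°
  dir = (cos 75°, sin 75°) = (0.2588, 0.9659); from cell (3,2)
  next x-line at t=1.4682, next y-line at t=0.4969; Δt_x=3.8637, Δt_y=1.0353
    y: enter (3,3) at t=0.4969
    x: enter (4,3) at t=1.4682
    y: enter (4,4) at t=1.5322
    y: enter (4,5) at t=2.5675 ← occupied
  → r_3 = 2.5675
beam 4: φ=135°, α=165°
  dir = (cos 165°, sin 165°) = (-0.9659, 0.2588); from cell (3,2)
  next x-line at t=0.6419, next y-line at t=1.8546; Δt_x=1.0353, Δt_y=3.8637
    x: enter (2,2) at t=0.6419 ← occupied
  → r_4 = 0.6419

ranges = [1.5736, 1.4287, 2.5675, 0.6419]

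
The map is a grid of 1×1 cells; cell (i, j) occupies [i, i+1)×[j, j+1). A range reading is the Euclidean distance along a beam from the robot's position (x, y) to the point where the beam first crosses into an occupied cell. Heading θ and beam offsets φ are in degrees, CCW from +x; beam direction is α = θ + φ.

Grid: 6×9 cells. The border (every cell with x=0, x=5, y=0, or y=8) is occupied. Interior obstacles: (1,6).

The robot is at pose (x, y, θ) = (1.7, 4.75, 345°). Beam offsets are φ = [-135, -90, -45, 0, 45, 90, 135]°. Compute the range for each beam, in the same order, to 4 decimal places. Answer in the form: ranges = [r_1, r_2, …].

ranges = [0.8083, 2.7046, 4.3301, 3.4164, 3.8105, 3.3646, 1.4000]

beam 1: φ=-135°, α=210°
  cosα=-0.8660 sinα=-0.5000 | (1,4) | tMaxX 0.8083 tMaxY 1.5000 | tΔX 1.1547 tΔY 2.0000
    t=0.8083 [x] (0,4) — stop
  → r_1 = 0.8083
beam 2: φ=-90°, α=255°
  cosα=-0.2588 sinα=-0.9659 | (1,4) | tMaxX 2.7046 tMaxY 0.7765 | tΔX 3.8637 tΔY 1.0353
    t=0.7765 [y] (1,3)
    t=1.8117 [y] (1,2)
    t=2.7046 [x] (0,2) — stop
  → r_2 = 2.7046
beam 3: φ=-45°, α=300°
  cosα=0.5000 sinα=-0.8660 | (1,4) | tMaxX 0.6000 tMaxY 0.8660 | tΔX 2.0000 tΔY 1.1547
    t=0.6000 [x] (2,4)
    t=0.8660 [y] (2,3)
    t=2.0207 [y] (2,2)
    t=2.6000 [x] (3,2)
    t=3.1754 [y] (3,1)
    t=4.3301 [y] (3,0) — stop
  → r_3 = 4.3301
beam 4: φ=0°, α=345°
  cosα=0.9659 sinα=-0.2588 | (1,4) | tMaxX 0.3106 tMaxY 2.8978 | tΔX 1.0353 tΔY 3.8637
    t=0.3106 [x] (2,4)
    t=1.3459 [x] (3,4)
    t=2.3811 [x] (4,4)
    t=2.8978 [y] (4,3)
    t=3.4164 [x] (5,3) — stop
  → r_4 = 3.4164
beam 5: φ=45°, α=30°
  cosα=0.8660 sinα=0.5000 | (1,4) | tMaxX 0.3464 tMaxY 0.5000 | tΔX 1.1547 tΔY 2.0000
    t=0.3464 [x] (2,4)
    t=0.5000 [y] (2,5)
    t=1.5011 [x] (3,5)
    t=2.5000 [y] (3,6)
    t=2.6558 [x] (4,6)
    t=3.8105 [x] (5,6) — stop
  → r_5 = 3.8105
beam 6: φ=90°, α=75°
  cosα=0.2588 sinα=0.9659 | (1,4) | tMaxX 1.1591 tMaxY 0.2588 | tΔX 3.8637 tΔY 1.0353
    t=0.2588 [y] (1,5)
    t=1.1591 [x] (2,5)
    t=1.2941 [y] (2,6)
    t=2.3294 [y] (2,7)
    t=3.3646 [y] (2,8) — stop
  → r_6 = 3.3646
beam 7: φ=135°, α=120°
  cosα=-0.5000 sinα=0.8660 | (1,4) | tMaxX 1.4000 tMaxY 0.2887 | tΔX 2.0000 tΔY 1.1547
    t=0.2887 [y] (1,5)
    t=1.4000 [x] (0,5) — stop
  → r_7 = 1.4000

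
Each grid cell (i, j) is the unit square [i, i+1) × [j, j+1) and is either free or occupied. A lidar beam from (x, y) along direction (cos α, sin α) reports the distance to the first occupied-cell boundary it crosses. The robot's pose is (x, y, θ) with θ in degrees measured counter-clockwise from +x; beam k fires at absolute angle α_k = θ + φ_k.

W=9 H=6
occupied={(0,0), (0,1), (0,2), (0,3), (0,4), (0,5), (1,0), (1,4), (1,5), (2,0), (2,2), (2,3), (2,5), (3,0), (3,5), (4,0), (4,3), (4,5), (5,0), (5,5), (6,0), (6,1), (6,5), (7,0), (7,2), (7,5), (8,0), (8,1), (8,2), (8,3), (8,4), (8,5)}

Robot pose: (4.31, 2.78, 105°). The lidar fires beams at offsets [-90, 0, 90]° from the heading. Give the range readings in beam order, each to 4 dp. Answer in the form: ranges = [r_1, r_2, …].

ranges = [3.8202, 0.2278, 1.3562]

beam 1: φ=-90°, α=15°
  direction (0.9659, 0.2588); cell (4,2); t to first gridline: x 0.7143, y 0.8500 (then +1.0353 / +3.8637)
    (5,2) via x @ 0.7143
    (5,3) via y @ 0.8500
    (6,3) via x @ 1.7496
    (7,3) via x @ 2.7849
    (8,3) via x @ 3.8202  # hit
  → r_1 = 3.8202
beam 2: φ=0°, α=105°
  direction (-0.2588, 0.9659); cell (4,2); t to first gridline: x 1.1977, y 0.2278 (then +3.8637 / +1.0353)
    (4,3) via y @ 0.2278  # hit
  → r_2 = 0.2278
beam 3: φ=90°, α=195°
  direction (-0.9659, -0.2588); cell (4,2); t to first gridline: x 0.3209, y 3.0137 (then +1.0353 / +3.8637)
    (3,2) via x @ 0.3209
    (2,2) via x @ 1.3562  # hit
  → r_3 = 1.3562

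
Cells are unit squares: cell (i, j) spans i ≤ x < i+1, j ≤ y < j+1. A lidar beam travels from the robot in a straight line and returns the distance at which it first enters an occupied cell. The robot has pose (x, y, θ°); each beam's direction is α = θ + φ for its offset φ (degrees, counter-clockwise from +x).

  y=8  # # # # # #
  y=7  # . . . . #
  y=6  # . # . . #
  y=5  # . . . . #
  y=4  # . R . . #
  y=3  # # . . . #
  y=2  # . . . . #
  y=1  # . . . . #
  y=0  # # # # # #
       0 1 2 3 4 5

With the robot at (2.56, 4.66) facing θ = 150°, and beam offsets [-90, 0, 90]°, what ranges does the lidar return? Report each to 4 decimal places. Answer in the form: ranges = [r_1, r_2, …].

beam 1: φ=-90°, α=60°
  dir = (cos 60°, sin 60°) = (0.5000, 0.8660); from cell (2,4)
  next x-line at t=0.8800, next y-line at t=0.3926; Δt_x=2.0000, Δt_y=1.1547
    y: enter (2,5) at t=0.3926
    x: enter (3,5) at t=0.8800
    y: enter (3,6) at t=1.5473
    y: enter (3,7) at t=2.7020
    x: enter (4,7) at t=2.8800
    y: enter (4,8) at t=3.8567 ← occupied
  → r_1 = 3.8567
beam 2: φ=0°, α=150°
  dir = (cos 150°, sin 150°) = (-0.8660, 0.5000); from cell (2,4)
  next x-line at t=0.6466, next y-line at t=0.6800; Δt_x=1.1547, Δt_y=2.0000
    x: enter (1,4) at t=0.6466
    y: enter (1,5) at t=0.6800
    x: enter (0,5) at t=1.8013 ← occupied
  → r_2 = 1.8013
beam 3: φ=90°, α=240°
  dir = (cos 240°, sin 240°) = (-0.5000, -0.8660); from cell (2,4)
  next x-line at t=1.1200, next y-line at t=0.7621; Δt_x=2.0000, Δt_y=1.1547
    y: enter (2,3) at t=0.7621
    x: enter (1,3) at t=1.1200 ← occupied
  → r_3 = 1.1200

ranges = [3.8567, 1.8013, 1.1200]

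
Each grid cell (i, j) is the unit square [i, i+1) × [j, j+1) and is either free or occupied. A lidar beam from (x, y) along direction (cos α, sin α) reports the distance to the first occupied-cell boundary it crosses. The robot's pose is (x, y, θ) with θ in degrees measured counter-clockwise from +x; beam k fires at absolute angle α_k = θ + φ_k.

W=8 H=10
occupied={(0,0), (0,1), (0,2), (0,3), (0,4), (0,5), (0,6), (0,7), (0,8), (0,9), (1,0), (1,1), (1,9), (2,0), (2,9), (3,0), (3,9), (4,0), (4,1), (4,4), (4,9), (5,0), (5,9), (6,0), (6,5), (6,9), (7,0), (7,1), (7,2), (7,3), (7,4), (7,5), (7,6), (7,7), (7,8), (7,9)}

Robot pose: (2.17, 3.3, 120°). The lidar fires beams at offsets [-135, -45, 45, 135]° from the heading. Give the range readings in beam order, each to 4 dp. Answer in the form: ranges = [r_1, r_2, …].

beam 1: φ=-135°, α=345°
  cosα=0.9659 sinα=-0.2588 | (2,3) | tMaxX 0.8593 tMaxY 1.1591 | tΔX 1.0353 tΔY 3.8637
    t=0.8593 [x] (3,3)
    t=1.1591 [y] (3,2)
    t=1.8946 [x] (4,2)
    t=2.9298 [x] (5,2)
    t=3.9651 [x] (6,2)
    t=5.0004 [x] (7,2) — stop
  → r_1 = 5.0004
beam 2: φ=-45°, α=75°
  cosα=0.2588 sinα=0.9659 | (2,3) | tMaxX 3.2069 tMaxY 0.7247 | tΔX 3.8637 tΔY 1.0353
    t=0.7247 [y] (2,4)
    t=1.7600 [y] (2,5)
    t=2.7952 [y] (2,6)
    t=3.2069 [x] (3,6)
    t=3.8305 [y] (3,7)
    t=4.8658 [y] (3,8)
    t=5.9011 [y] (3,9) — stop
  → r_2 = 5.9011
beam 3: φ=45°, α=165°
  cosα=-0.9659 sinα=0.2588 | (2,3) | tMaxX 0.1760 tMaxY 2.7046 | tΔX 1.0353 tΔY 3.8637
    t=0.1760 [x] (1,3)
    t=1.2113 [x] (0,3) — stop
  → r_3 = 1.2113
beam 4: φ=135°, α=255°
  cosα=-0.2588 sinα=-0.9659 | (2,3) | tMaxX 0.6568 tMaxY 0.3106 | tΔX 3.8637 tΔY 1.0353
    t=0.3106 [y] (2,2)
    t=0.6568 [x] (1,2)
    t=1.3459 [y] (1,1) — stop
  → r_4 = 1.3459

ranges = [5.0004, 5.9011, 1.2113, 1.3459]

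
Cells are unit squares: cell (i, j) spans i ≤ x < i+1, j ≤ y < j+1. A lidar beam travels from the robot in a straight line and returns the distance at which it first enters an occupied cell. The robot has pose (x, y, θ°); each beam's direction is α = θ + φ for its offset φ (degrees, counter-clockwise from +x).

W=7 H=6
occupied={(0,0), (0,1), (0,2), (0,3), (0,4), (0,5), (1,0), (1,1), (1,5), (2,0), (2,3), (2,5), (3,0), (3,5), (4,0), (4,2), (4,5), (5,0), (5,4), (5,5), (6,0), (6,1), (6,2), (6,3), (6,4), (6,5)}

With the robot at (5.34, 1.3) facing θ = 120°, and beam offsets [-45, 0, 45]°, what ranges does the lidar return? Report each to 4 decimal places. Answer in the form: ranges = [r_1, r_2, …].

ranges = [2.5500, 0.8083, 4.4931]

beam 1: φ=-45°, α=75°
  dir = (cos 75°, sin 75°) = (0.2588, 0.9659); from cell (5,1)
  next x-line at t=2.5500, next y-line at t=0.7247; Δt_x=3.8637, Δt_y=1.0353
    y: enter (5,2) at t=0.7247
    y: enter (5,3) at t=1.7600
    x: enter (6,3) at t=2.5500 ← occupied
  → r_1 = 2.5500
beam 2: φ=0°, α=120°
  dir = (cos 120°, sin 120°) = (-0.5000, 0.8660); from cell (5,1)
  next x-line at t=0.6800, next y-line at t=0.8083; Δt_x=2.0000, Δt_y=1.1547
    x: enter (4,1) at t=0.6800
    y: enter (4,2) at t=0.8083 ← occupied
  → r_2 = 0.8083
beam 3: φ=45°, α=165°
  dir = (cos 165°, sin 165°) = (-0.9659, 0.2588); from cell (5,1)
  next x-line at t=0.3520, next y-line at t=2.7046; Δt_x=1.0353, Δt_y=3.8637
    x: enter (4,1) at t=0.3520
    x: enter (3,1) at t=1.3873
    x: enter (2,1) at t=2.4225
    y: enter (2,2) at t=2.7046
    x: enter (1,2) at t=3.4578
    x: enter (0,2) at t=4.4931 ← occupied
  → r_3 = 4.4931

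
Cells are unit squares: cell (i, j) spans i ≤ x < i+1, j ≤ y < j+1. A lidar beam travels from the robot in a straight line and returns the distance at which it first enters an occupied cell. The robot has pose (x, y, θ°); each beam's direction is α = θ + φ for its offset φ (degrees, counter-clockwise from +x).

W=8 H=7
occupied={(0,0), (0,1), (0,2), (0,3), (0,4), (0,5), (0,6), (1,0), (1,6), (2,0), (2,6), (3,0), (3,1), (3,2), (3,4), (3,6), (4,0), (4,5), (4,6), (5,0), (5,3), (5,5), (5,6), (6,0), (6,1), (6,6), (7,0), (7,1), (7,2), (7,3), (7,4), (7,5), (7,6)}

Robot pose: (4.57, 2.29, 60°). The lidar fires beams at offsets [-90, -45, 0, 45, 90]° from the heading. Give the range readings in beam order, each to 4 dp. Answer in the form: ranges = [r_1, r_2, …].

ranges = [1.6512, 2.5157, 0.8600, 2.2023, 0.6582]

beam 1: φ=-90°, α=330°
  dir = (cos 330°, sin 330°) = (0.8660, -0.5000); from cell (4,2)
  next x-line at t=0.4965, next y-line at t=0.5800; Δt_x=1.1547, Δt_y=2.0000
    x: enter (5,2) at t=0.4965
    y: enter (5,1) at t=0.5800
    x: enter (6,1) at t=1.6512 ← occupied
  → r_1 = 1.6512
beam 2: φ=-45°, α=15°
  dir = (cos 15°, sin 15°) = (0.9659, 0.2588); from cell (4,2)
  next x-line at t=0.4452, next y-line at t=2.7432; Δt_x=1.0353, Δt_y=3.8637
    x: enter (5,2) at t=0.4452
    x: enter (6,2) at t=1.4804
    x: enter (7,2) at t=2.5157 ← occupied
  → r_2 = 2.5157
beam 3: φ=0°, α=60°
  dir = (cos 60°, sin 60°) = (0.5000, 0.8660); from cell (4,2)
  next x-line at t=0.8600, next y-line at t=0.8198; Δt_x=2.0000, Δt_y=1.1547
    y: enter (4,3) at t=0.8198
    x: enter (5,3) at t=0.8600 ← occupied
  → r_3 = 0.8600
beam 4: φ=45°, α=105°
  dir = (cos 105°, sin 105°) = (-0.2588, 0.9659); from cell (4,2)
  next x-line at t=2.2023, next y-line at t=0.7350; Δt_x=3.8637, Δt_y=1.0353
    y: enter (4,3) at t=0.7350
    y: enter (4,4) at t=1.7703
    x: enter (3,4) at t=2.2023 ← occupied
  → r_4 = 2.2023
beam 5: φ=90°, α=150°
  dir = (cos 150°, sin 150°) = (-0.8660, 0.5000); from cell (4,2)
  next x-line at t=0.6582, next y-line at t=1.4200; Δt_x=1.1547, Δt_y=2.0000
    x: enter (3,2) at t=0.6582 ← occupied
  → r_5 = 0.6582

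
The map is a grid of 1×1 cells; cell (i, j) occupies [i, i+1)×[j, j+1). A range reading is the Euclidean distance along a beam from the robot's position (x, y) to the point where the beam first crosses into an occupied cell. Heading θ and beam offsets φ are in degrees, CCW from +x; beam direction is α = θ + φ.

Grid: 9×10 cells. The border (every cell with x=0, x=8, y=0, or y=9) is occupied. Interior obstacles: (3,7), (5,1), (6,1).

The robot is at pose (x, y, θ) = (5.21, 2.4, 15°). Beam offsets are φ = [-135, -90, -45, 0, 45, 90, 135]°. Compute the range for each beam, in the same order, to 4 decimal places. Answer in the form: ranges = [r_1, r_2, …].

ranges = [1.6166, 0.4141, 0.8000, 2.8884, 5.5800, 4.7623, 4.8613]

beam 1: φ=-135°, α=240°
  d=(-0.5000,-0.8660)  start (5,2)  tX=0.4200 tY=0.4619  stride 1/|dx|=2.0000 1/|dy|=1.1547
    cross x-line → (4,2), t=0.4200
    cross y-line → (4,1), t=0.4619
    cross y-line → (4,0), t=1.6166 (wall)
  → r_1 = 1.6166
beam 2: φ=-90°, α=285°
  d=(0.2588,-0.9659)  start (5,2)  tX=3.0523 tY=0.4141  stride 1/|dx|=3.8637 1/|dy|=1.0353
    cross y-line → (5,1), t=0.4141 (wall)
  → r_2 = 0.4141
beam 3: φ=-45°, α=330°
  d=(0.8660,-0.5000)  start (5,2)  tX=0.9122 tY=0.8000  stride 1/|dx|=1.1547 1/|dy|=2.0000
    cross y-line → (5,1), t=0.8000 (wall)
  → r_3 = 0.8000
beam 4: φ=0°, α=15°
  d=(0.9659,0.2588)  start (5,2)  tX=0.8179 tY=2.3182  stride 1/|dx|=1.0353 1/|dy|=3.8637
    cross x-line → (6,2), t=0.8179
    cross x-line → (7,2), t=1.8531
    cross y-line → (7,3), t=2.3182
    cross x-line → (8,3), t=2.8884 (wall)
  → r_4 = 2.8884
beam 5: φ=45°, α=60°
  d=(0.5000,0.8660)  start (5,2)  tX=1.5800 tY=0.6928  stride 1/|dx|=2.0000 1/|dy|=1.1547
    cross y-line → (5,3), t=0.6928
    cross x-line → (6,3), t=1.5800
    cross y-line → (6,4), t=1.8475
    cross y-line → (6,5), t=3.0022
    cross x-line → (7,5), t=3.5800
    cross y-line → (7,6), t=4.1569
    cross y-line → (7,7), t=5.3116
    cross x-line → (8,7), t=5.5800 (wall)
  → r_5 = 5.5800
beam 6: φ=90°, α=105°
  d=(-0.2588,0.9659)  start (5,2)  tX=0.8114 tY=0.6212  stride 1/|dx|=3.8637 1/|dy|=1.0353
    cross y-line → (5,3), t=0.6212
    cross x-line → (4,3), t=0.8114
    cross y-line → (4,4), t=1.6564
    cross y-line → (4,5), t=2.6917
    cross y-line → (4,6), t=3.7270
    cross x-line → (3,6), t=4.6751
    cross y-line → (3,7), t=4.7623 (wall)
  → r_6 = 4.7623
beam 7: φ=135°, α=150°
  d=(-0.8660,0.5000)  start (5,2)  tX=0.2425 tY=1.2000  stride 1/|dx|=1.1547 1/|dy|=2.0000
    cross x-line → (4,2), t=0.2425
    cross y-line → (4,3), t=1.2000
    cross x-line → (3,3), t=1.3972
    cross x-line → (2,3), t=2.5519
    cross y-line → (2,4), t=3.2000
    cross x-line → (1,4), t=3.7066
    cross x-line → (0,4), t=4.8613 (wall)
  → r_7 = 4.8613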